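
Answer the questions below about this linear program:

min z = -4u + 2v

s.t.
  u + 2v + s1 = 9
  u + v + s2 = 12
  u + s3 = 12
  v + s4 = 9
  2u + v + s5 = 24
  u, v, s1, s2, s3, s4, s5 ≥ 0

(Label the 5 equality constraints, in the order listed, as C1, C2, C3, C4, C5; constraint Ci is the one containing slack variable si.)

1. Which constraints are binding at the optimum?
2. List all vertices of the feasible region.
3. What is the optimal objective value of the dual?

1. C1, v ≥ 0
2. (0, 0), (9, 0), (0, 4.5)
3. -36 (by strong duality, equal to the primal optimum)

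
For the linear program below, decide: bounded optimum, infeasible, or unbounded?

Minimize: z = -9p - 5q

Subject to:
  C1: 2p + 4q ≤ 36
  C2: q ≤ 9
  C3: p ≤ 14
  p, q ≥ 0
The point (14, 2) satisfies every constraint, so the LP is feasible; the constraints give p ≤ 14 and q ≤ 9, which with p, q ≥ 0 keep the feasible region inside a bounded box. A feasible, bounded LP attains a finite optimum at a vertex.

Evaluating z = -9p - 5q at each vertex:
  (0, 0): z = 0
  (14, 0): z = -126
  (14, 2): z = -136
  (0, 9): z = -45

The LP has an optimal solution: (14, 2) with z = -136.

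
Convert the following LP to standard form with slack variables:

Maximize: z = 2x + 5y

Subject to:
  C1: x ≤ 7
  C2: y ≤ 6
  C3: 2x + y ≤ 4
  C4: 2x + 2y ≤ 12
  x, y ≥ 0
max z = 2x + 5y

s.t.
  x + s1 = 7
  y + s2 = 6
  2x + y + s3 = 4
  2x + 2y + s4 = 12
  x, y, s1, s2, s3, s4 ≥ 0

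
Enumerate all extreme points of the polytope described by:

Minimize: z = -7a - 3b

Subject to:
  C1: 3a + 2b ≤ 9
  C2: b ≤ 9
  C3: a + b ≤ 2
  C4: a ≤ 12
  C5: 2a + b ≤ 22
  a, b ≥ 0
Each vertex is the intersection of two constraint boundaries that also satisfies all remaining constraints:
  a = 0 and b = 0 → (0, 0)
  a + b = 2 and b = 0 → (2, 0)
  a + b = 2 and a = 0 → (0, 2)

Vertices: (0, 0), (2, 0), (0, 2)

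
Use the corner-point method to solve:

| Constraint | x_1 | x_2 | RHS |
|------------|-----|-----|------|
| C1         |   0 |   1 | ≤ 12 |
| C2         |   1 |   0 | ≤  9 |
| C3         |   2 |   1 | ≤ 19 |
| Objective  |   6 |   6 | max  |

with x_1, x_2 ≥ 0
Each vertex is the intersection of two constraint boundaries that also satisfies all remaining constraints:
  x_1 = 0 and x_2 = 0 → (0, 0)
  x_1 = 9 and x_2 = 0 → (9, 0)
  x_1 = 9 and 2x_1 + x_2 = 19 → (9, 1)
  x_2 = 12 and 2x_1 + x_2 = 19 → (3.5, 12)
  x_2 = 12 and x_1 = 0 → (0, 12)

Evaluating z = 6x_1 + 6x_2 at each vertex:
  (0, 0): z = 0
  (9, 0): z = 54
  (9, 1): z = 60
  (3.5, 12): z = 93
  (0, 12): z = 72

The maximum is at (3.5, 12) with z = 93.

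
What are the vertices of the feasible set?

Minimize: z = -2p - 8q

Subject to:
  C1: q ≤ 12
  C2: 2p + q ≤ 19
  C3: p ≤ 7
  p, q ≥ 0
Each vertex is the intersection of two constraint boundaries that also satisfies all remaining constraints:
  p = 0 and q = 0 → (0, 0)
  p = 7 and q = 0 → (7, 0)
  2p + q = 19 and p = 7 → (7, 5)
  q = 12 and 2p + q = 19 → (3.5, 12)
  q = 12 and p = 0 → (0, 12)

Vertices: (0, 0), (7, 0), (7, 5), (3.5, 12), (0, 12)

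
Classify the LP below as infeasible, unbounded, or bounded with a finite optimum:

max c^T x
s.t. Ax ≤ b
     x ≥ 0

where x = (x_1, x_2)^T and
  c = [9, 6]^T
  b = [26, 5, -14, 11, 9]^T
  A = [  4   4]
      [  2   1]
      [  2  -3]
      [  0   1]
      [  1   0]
The point (0, 5) satisfies every constraint, so the LP is feasible; the constraints give x_1 ≤ 9 and x_2 ≤ 11, which with x_1, x_2 ≥ 0 keep the feasible region inside a bounded box. A feasible, bounded LP attains a finite optimum at a vertex.

Evaluating z = 9x_1 + 6x_2 at each vertex:
  (0, 4.667): z = 28
  (0.125, 4.75): z = 29.62
  (0, 5): z = 30

The LP has an optimal solution: (0, 5) with z = 30.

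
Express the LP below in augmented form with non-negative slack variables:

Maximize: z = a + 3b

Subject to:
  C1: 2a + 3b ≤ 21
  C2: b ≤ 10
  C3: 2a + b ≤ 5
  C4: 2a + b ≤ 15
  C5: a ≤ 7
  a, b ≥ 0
max z = a + 3b

s.t.
  2a + 3b + s1 = 21
  b + s2 = 10
  2a + b + s3 = 5
  2a + b + s4 = 15
  a + s5 = 7
  a, b, s1, s2, s3, s4, s5 ≥ 0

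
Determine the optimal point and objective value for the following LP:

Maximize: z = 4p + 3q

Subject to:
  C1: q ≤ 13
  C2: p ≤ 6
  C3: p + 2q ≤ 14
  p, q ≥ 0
p = 6, q = 4, z = 36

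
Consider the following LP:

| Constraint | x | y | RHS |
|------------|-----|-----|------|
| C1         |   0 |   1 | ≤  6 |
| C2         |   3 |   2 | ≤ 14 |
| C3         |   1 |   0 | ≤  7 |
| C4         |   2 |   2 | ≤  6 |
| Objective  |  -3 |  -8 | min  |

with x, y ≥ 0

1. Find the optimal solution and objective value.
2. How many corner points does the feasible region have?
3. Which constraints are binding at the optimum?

1. x = 0, y = 3, z = -24
2. 3
3. C4, x ≥ 0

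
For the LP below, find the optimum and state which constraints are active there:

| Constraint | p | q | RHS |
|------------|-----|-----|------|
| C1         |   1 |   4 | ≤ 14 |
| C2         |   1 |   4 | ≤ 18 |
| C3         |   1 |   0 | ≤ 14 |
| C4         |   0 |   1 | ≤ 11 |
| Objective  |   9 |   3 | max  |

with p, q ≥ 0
Optimal: p = 14, q = 0
Slack at optimum:
  C1: slack = 0 (binding)
  C2: slack = 4
  C3: slack = 0 (binding)
  C4: slack = 11
  p ≥ 0: p = 14
  q ≥ 0: q = 0 (binding)
Binding constraints: C1, C3, q ≥ 0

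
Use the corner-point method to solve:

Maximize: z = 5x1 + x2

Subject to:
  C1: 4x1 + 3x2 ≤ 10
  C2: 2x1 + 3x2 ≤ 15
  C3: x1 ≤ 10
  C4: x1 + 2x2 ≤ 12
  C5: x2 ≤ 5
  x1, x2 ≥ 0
x1 = 2.5, x2 = 0, z = 12.5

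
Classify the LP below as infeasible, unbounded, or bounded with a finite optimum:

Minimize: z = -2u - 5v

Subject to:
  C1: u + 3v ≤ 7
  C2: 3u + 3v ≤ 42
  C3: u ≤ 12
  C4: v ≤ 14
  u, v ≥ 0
The point (7, 0) satisfies every constraint, so the LP is feasible; the constraints give u ≤ 12 and v ≤ 14, which with u, v ≥ 0 keep the feasible region inside a bounded box. A feasible, bounded LP attains a finite optimum at a vertex.

Evaluating z = -2u - 5v at each vertex:
  (0, 0): z = 0
  (7, 0): z = -14
  (0, 2.333): z = -11.67

The LP has an optimal solution: (7, 0) with z = -14.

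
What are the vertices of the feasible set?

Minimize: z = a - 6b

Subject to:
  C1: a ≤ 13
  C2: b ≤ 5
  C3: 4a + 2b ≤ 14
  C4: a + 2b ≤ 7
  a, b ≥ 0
Each vertex is the intersection of two constraint boundaries that also satisfies all remaining constraints:
  a = 0 and b = 0 → (0, 0)
  4a + 2b = 14 and b = 0 → (3.5, 0)
  4a + 2b = 14 and a + 2b = 7 → (2.333, 2.333)
  a + 2b = 7 and a = 0 → (0, 3.5)

Vertices: (0, 0), (3.5, 0), (2.333, 2.333), (0, 3.5)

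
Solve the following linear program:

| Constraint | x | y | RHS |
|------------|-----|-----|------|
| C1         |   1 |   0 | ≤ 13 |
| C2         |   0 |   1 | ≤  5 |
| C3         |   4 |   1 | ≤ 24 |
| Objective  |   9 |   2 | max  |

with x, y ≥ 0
Each vertex is the intersection of two constraint boundaries that also satisfies all remaining constraints:
  x = 0 and y = 0 → (0, 0)
  4x + y = 24 and y = 0 → (6, 0)
  y = 5 and 4x + y = 24 → (4.75, 5)
  y = 5 and x = 0 → (0, 5)

Evaluating z = 9x + 2y at each vertex:
  (0, 0): z = 0
  (6, 0): z = 54
  (4.75, 5): z = 52.75
  (0, 5): z = 10

The maximum is at (6, 0) with z = 54.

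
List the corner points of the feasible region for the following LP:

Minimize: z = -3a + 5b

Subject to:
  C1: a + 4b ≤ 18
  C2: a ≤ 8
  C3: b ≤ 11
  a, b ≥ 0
Each vertex is the intersection of two constraint boundaries that also satisfies all remaining constraints:
  a = 0 and b = 0 → (0, 0)
  a = 8 and b = 0 → (8, 0)
  a + 4b = 18 and a = 8 → (8, 2.5)
  a + 4b = 18 and a = 0 → (0, 4.5)

Vertices: (0, 0), (8, 0), (8, 2.5), (0, 4.5)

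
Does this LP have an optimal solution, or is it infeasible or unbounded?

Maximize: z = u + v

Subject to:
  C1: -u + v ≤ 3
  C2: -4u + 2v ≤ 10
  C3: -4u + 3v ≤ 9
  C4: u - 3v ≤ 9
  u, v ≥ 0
Feasible point: (0, 0) satisfies every constraint, so the LP is feasible.
Direction d = (1, 1): for each constraint row a, a·d ≤ 0 —
  (-1)(1) + (1)(1) = 0 ≤ 0
  (-4)(1) + (2)(1) = -2 ≤ 0
  (-4)(1) + (3)(1) = -1 ≤ 0
  (1)(1) + (-3)(1) = -2 ≤ 0
and d ≥ 0, so (0, 0) + t·d stays feasible for every t ≥ 0. Along this ray z = u + v changes by 2 per unit t, so z → +∞.

Unbounded — the objective can increase without bound over the feasible region.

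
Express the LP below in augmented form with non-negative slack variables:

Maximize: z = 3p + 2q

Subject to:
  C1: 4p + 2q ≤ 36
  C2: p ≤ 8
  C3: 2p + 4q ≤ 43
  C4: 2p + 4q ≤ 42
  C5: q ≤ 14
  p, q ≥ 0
max z = 3p + 2q

s.t.
  4p + 2q + s1 = 36
  p + s2 = 8
  2p + 4q + s3 = 43
  2p + 4q + s4 = 42
  q + s5 = 14
  p, q, s1, s2, s3, s4, s5 ≥ 0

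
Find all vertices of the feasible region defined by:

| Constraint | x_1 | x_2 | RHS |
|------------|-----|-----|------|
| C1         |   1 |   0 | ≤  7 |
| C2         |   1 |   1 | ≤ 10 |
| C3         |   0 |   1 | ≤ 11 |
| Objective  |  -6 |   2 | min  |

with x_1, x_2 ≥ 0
Each vertex is the intersection of two constraint boundaries that also satisfies all remaining constraints:
  x_1 = 0 and x_2 = 0 → (0, 0)
  x_1 = 7 and x_2 = 0 → (7, 0)
  x_1 = 7 and x_1 + x_2 = 10 → (7, 3)
  x_1 + x_2 = 10 and x_1 = 0 → (0, 10)

Vertices: (0, 0), (7, 0), (7, 3), (0, 10)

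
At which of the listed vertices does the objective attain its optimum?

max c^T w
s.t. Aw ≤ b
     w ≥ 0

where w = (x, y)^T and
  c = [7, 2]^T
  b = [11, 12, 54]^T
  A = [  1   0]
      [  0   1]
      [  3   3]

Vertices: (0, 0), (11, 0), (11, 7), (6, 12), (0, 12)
Evaluating z = 7x + 2y at each vertex:
  (0, 0): z = 0
  (11, 0): z = 77
  (11, 7): z = 91
  (6, 12): z = 66
  (0, 12): z = 24

The largest value is z = 91, attained at (11, 7).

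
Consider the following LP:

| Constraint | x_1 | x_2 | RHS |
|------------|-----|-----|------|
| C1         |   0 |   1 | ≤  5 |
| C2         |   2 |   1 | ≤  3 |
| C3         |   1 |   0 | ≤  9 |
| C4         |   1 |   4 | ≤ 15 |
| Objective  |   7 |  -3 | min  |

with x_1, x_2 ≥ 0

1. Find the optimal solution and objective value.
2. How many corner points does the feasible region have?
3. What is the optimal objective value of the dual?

1. x_1 = 0, x_2 = 3, z = -9
2. 3
3. -9 (by strong duality, equal to the primal optimum)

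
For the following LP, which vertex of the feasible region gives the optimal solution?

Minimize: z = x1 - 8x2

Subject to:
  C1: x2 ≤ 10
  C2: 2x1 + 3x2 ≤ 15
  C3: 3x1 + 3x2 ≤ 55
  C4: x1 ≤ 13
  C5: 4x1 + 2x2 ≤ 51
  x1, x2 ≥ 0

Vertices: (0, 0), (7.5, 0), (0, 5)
Evaluating z = x1 - 8x2 at each vertex:
  (0, 0): z = 0
  (7.5, 0): z = 7.5
  (0, 5): z = -40

The smallest value is z = -40, attained at (0, 5).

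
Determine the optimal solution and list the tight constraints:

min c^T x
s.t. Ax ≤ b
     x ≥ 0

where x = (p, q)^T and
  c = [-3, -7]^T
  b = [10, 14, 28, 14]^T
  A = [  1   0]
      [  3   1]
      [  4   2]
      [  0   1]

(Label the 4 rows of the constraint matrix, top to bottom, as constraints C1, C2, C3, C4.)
Optimal: p = 0, q = 14
Binding: C2, C3, C4, p ≥ 0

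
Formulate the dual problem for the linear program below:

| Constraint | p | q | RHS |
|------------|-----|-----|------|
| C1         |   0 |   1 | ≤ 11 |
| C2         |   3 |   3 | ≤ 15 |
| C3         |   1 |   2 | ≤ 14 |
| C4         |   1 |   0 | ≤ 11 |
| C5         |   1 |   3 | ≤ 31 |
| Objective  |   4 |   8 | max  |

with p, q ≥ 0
Minimize: z = 11y1 + 15y2 + 14y3 + 11y4 + 31y5

Subject to:
  C1: -3y2 - y3 - y4 - y5 ≤ -4
  C2: -y1 - 3y2 - 2y3 - 3y5 ≤ -8
  y1, y2, y3, y4, y5 ≥ 0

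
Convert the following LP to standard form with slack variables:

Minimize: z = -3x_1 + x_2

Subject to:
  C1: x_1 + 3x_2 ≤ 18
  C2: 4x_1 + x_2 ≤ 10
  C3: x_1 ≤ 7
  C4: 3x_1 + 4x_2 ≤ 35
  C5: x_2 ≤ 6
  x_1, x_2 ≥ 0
min z = -3x_1 + x_2

s.t.
  x_1 + 3x_2 + s1 = 18
  4x_1 + x_2 + s2 = 10
  x_1 + s3 = 7
  3x_1 + 4x_2 + s4 = 35
  x_2 + s5 = 6
  x_1, x_2, s1, s2, s3, s4, s5 ≥ 0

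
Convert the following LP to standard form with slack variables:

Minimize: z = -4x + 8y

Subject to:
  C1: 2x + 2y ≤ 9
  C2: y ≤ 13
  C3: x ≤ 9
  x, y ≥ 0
min z = -4x + 8y

s.t.
  2x + 2y + s1 = 9
  y + s2 = 13
  x + s3 = 9
  x, y, s1, s2, s3 ≥ 0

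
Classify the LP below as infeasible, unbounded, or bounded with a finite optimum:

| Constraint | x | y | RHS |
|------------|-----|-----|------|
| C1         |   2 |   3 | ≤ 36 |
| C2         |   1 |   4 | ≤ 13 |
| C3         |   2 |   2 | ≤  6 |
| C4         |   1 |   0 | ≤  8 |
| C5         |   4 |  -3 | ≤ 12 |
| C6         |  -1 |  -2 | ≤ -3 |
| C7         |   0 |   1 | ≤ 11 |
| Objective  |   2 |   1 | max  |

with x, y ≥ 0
The point (3, 0) satisfies every constraint, so the LP is feasible; the constraints give x ≤ 8 and y ≤ 11, which with x, y ≥ 0 keep the feasible region inside a bounded box. A feasible, bounded LP attains a finite optimum at a vertex.

Evaluating z = 2x + y at each vertex:
  (3, 0): z = 6
  (0, 3): z = 3
  (0, 1.5): z = 1.5

The LP has an optimal solution: (3, 0) with z = 6.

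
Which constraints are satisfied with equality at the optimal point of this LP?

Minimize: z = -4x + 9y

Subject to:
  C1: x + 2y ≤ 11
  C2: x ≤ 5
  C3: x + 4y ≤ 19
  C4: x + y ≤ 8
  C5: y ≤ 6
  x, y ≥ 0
Optimal: x = 5, y = 0
Slack at optimum:
  C1: slack = 6
  C2: slack = 0 (binding)
  C3: slack = 14
  C4: slack = 3
  C5: slack = 6
  x ≥ 0: x = 5
  y ≥ 0: y = 0 (binding)
Binding constraints: C2, y ≥ 0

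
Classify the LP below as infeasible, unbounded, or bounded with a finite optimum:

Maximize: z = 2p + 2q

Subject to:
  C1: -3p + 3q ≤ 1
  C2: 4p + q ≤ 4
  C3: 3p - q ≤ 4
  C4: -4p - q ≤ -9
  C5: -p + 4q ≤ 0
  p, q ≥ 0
C2 requires 4p + q ≤ 4, while C4 (-4p - q ≤ -9) is equivalent to 4p + q ≥ 9. Together they would need 9 ≤ 4p + q ≤ 4, which is impossible since 9 > 4. No point satisfies all constraints.

Infeasible: no point satisfies all constraints simultaneously.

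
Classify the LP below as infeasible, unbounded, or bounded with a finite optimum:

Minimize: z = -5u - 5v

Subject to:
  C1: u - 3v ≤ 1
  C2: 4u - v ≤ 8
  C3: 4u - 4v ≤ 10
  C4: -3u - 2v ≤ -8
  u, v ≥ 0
Feasible point: (2, 1) satisfies every constraint, so the LP is feasible.
Direction d = (0, 1): for each constraint row a, a·d ≤ 0 —
  (1)(0) + (-3)(1) = -3 ≤ 0
  (4)(0) + (-1)(1) = -1 ≤ 0
  (4)(0) + (-4)(1) = -4 ≤ 0
  (-3)(0) + (-2)(1) = -2 ≤ 0
and d ≥ 0, so (2, 1) + t·d stays feasible for every t ≥ 0. Along this ray z = -5u - 5v changes by -5 per unit t, so z → −∞.

Unbounded: there is a feasible ray along which z → −∞.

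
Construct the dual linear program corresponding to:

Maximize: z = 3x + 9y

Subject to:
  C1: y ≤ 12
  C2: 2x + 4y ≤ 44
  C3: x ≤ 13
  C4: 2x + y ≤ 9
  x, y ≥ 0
Minimize: z = 12y1 + 44y2 + 13y3 + 9y4

Subject to:
  C1: -2y2 - y3 - 2y4 ≤ -3
  C2: -y1 - 4y2 - y4 ≤ -9
  y1, y2, y3, y4 ≥ 0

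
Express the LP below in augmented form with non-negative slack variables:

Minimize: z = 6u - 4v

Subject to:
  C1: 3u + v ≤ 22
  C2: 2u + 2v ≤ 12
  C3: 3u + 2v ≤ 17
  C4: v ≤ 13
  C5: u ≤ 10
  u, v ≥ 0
min z = 6u - 4v

s.t.
  3u + v + s1 = 22
  2u + 2v + s2 = 12
  3u + 2v + s3 = 17
  v + s4 = 13
  u + s5 = 10
  u, v, s1, s2, s3, s4, s5 ≥ 0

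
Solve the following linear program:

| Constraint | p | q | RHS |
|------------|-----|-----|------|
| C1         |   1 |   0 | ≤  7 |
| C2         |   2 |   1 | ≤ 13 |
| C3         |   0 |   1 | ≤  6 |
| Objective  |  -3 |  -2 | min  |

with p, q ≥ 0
Each vertex is the intersection of two constraint boundaries that also satisfies all remaining constraints:
  p = 0 and q = 0 → (0, 0)
  2p + q = 13 and q = 0 → (6.5, 0)
  2p + q = 13 and q = 6 → (3.5, 6)
  q = 6 and p = 0 → (0, 6)

Evaluating z = -3p - 2q at each vertex:
  (0, 0): z = 0
  (6.5, 0): z = -19.5
  (3.5, 6): z = -22.5
  (0, 6): z = -12

The minimum is at (3.5, 6) with z = -22.5.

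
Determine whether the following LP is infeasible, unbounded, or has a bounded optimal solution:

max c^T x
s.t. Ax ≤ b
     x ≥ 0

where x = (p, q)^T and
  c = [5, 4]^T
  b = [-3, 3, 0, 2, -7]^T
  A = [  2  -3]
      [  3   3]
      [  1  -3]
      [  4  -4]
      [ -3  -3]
One constraint requires 3p + 3q ≤ 3, while the constraint -3p - 3q ≤ -7 is equivalent to 3p + 3q ≥ 7. Together they would need 7 ≤ 3p + 3q ≤ 3, which is impossible since 7 > 3. No point satisfies all constraints.

Infeasible — the constraint set is empty.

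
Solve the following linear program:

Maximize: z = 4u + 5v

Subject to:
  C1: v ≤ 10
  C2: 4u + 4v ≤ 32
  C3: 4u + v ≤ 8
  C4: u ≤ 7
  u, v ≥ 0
u = 0, v = 8, z = 40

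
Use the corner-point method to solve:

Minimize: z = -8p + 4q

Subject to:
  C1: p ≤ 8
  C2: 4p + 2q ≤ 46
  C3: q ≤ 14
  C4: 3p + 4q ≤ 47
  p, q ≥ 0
Each vertex is the intersection of two constraint boundaries that also satisfies all remaining constraints:
  p = 0 and q = 0 → (0, 0)
  p = 8 and q = 0 → (8, 0)
  p = 8 and 3p + 4q = 47 → (8, 5.75)
  3p + 4q = 47 and p = 0 → (0, 11.75)

Evaluating z = -8p + 4q at each vertex:
  (0, 0): z = 0
  (8, 0): z = -64
  (8, 5.75): z = -41
  (0, 11.75): z = 47

The minimum is at (8, 0) with z = -64.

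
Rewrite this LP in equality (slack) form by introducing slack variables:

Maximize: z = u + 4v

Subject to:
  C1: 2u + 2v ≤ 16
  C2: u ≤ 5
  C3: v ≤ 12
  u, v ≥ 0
max z = u + 4v

s.t.
  2u + 2v + s1 = 16
  u + s2 = 5
  v + s3 = 12
  u, v, s1, s2, s3 ≥ 0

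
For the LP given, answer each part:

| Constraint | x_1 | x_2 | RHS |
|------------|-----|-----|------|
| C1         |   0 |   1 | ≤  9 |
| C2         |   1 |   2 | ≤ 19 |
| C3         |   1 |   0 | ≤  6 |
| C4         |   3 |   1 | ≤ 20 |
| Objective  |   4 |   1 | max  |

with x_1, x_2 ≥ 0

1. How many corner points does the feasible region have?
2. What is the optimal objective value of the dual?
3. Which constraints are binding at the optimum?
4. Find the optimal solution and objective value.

1. 6
2. 26 (by strong duality, equal to the primal optimum)
3. C3, C4
4. x_1 = 6, x_2 = 2, z = 26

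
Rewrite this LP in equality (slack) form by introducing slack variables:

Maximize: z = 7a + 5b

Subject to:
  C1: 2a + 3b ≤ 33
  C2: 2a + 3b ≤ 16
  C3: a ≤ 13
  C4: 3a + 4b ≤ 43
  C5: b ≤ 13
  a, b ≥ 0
max z = 7a + 5b

s.t.
  2a + 3b + s1 = 33
  2a + 3b + s2 = 16
  a + s3 = 13
  3a + 4b + s4 = 43
  b + s5 = 13
  a, b, s1, s2, s3, s4, s5 ≥ 0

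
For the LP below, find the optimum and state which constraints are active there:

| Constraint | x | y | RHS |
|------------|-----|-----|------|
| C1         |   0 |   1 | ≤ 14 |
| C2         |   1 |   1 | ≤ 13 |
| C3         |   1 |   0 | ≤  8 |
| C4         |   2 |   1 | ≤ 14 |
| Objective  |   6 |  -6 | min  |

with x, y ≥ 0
Optimal: x = 0, y = 13
Slack at optimum:
  C1: slack = 1
  C2: slack = 0 (binding)
  C3: slack = 8
  C4: slack = 1
  x ≥ 0: x = 0 (binding)
  y ≥ 0: y = 13
Binding constraints: C2, x ≥ 0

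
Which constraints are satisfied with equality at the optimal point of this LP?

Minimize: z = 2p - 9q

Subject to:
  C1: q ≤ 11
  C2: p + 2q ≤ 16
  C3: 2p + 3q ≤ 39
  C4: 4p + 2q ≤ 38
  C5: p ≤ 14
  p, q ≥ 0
Optimal: p = 0, q = 8
Binding: C2, p ≥ 0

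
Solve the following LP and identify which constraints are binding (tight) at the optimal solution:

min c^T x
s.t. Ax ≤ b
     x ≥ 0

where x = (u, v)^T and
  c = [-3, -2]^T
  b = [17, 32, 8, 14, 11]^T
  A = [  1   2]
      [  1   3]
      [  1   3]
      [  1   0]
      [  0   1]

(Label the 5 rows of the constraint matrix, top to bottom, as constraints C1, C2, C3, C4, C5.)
Optimal: u = 8, v = 0
Binding: C3, v ≥ 0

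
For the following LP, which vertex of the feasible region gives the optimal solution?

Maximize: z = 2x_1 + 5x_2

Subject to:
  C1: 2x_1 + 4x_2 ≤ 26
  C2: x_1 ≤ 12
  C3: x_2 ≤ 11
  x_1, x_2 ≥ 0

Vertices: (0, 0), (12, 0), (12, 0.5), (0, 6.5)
(0, 6.5) with z = 32.5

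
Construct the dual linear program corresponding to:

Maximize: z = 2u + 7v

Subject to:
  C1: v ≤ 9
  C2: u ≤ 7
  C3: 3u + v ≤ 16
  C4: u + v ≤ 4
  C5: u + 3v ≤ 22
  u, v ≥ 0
Minimize: z = 9y1 + 7y2 + 16y3 + 4y4 + 22y5

Subject to:
  C1: -y2 - 3y3 - y4 - y5 ≤ -2
  C2: -y1 - y3 - y4 - 3y5 ≤ -7
  y1, y2, y3, y4, y5 ≥ 0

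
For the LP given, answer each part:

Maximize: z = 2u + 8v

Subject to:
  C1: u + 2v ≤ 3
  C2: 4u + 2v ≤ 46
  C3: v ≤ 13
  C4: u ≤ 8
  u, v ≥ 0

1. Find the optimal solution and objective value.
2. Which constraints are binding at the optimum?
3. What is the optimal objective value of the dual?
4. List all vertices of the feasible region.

1. u = 0, v = 1.5, z = 12
2. C1, u ≥ 0
3. 12 (by strong duality, equal to the primal optimum)
4. (0, 0), (3, 0), (0, 1.5)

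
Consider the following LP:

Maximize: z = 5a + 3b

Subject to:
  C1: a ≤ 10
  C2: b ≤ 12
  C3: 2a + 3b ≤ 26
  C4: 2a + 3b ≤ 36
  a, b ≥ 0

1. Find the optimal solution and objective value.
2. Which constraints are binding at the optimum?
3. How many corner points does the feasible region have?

1. a = 10, b = 2, z = 56
2. C1, C3
3. 4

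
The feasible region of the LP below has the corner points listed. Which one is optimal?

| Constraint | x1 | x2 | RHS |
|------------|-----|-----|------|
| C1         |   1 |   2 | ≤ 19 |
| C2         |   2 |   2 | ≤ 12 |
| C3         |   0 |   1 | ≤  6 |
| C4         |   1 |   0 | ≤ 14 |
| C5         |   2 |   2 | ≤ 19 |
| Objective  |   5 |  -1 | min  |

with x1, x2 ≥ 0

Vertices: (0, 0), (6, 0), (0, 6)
(0, 6) with z = -6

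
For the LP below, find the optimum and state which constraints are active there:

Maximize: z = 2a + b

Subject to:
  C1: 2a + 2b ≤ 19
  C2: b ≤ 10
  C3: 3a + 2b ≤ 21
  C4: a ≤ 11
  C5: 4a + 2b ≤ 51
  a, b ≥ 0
Optimal: a = 7, b = 0
Slack at optimum:
  C1: slack = 5
  C2: slack = 10
  C3: slack = 0 (binding)
  C4: slack = 4
  C5: slack = 23
  a ≥ 0: a = 7
  b ≥ 0: b = 0 (binding)
Binding constraints: C3, b ≥ 0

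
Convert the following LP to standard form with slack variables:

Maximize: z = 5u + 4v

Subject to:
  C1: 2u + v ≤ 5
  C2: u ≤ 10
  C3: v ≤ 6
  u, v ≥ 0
max z = 5u + 4v

s.t.
  2u + v + s1 = 5
  u + s2 = 10
  v + s3 = 6
  u, v, s1, s2, s3 ≥ 0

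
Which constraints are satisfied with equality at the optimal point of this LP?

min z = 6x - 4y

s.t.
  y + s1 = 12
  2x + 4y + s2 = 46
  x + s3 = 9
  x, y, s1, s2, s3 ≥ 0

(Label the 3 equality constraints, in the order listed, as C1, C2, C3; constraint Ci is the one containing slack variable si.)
Optimal: x = 0, y = 11.5
Binding: C2, x ≥ 0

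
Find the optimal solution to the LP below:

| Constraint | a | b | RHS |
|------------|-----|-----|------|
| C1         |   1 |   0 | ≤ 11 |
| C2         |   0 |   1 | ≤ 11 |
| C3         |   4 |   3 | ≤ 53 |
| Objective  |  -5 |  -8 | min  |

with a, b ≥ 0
Each vertex is the intersection of two constraint boundaries that also satisfies all remaining constraints:
  a = 0 and b = 0 → (0, 0)
  a = 11 and b = 0 → (11, 0)
  a = 11 and 4a + 3b = 53 → (11, 3)
  b = 11 and 4a + 3b = 53 → (5, 11)
  b = 11 and a = 0 → (0, 11)

Evaluating z = -5a - 8b at each vertex:
  (0, 0): z = 0
  (11, 0): z = -55
  (11, 3): z = -79
  (5, 11): z = -113
  (0, 11): z = -88

The minimum is at (5, 11) with z = -113.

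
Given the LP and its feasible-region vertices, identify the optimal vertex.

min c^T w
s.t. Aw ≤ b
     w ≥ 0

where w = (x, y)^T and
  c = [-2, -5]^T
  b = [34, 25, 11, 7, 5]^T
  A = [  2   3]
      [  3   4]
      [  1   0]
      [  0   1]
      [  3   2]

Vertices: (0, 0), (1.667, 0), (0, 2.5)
(0, 2.5) with z = -12.5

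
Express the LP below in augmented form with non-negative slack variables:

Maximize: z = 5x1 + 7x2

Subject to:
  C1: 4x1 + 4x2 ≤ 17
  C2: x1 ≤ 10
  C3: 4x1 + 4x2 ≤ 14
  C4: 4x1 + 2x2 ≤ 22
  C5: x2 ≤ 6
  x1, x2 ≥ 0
max z = 5x1 + 7x2

s.t.
  4x1 + 4x2 + s1 = 17
  x1 + s2 = 10
  4x1 + 4x2 + s3 = 14
  4x1 + 2x2 + s4 = 22
  x2 + s5 = 6
  x1, x2, s1, s2, s3, s4, s5 ≥ 0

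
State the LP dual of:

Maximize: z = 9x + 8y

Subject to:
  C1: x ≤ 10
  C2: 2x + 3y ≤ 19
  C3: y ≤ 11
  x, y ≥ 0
Minimize: z = 10y1 + 19y2 + 11y3

Subject to:
  C1: -y1 - 2y2 ≤ -9
  C2: -3y2 - y3 ≤ -8
  y1, y2, y3 ≥ 0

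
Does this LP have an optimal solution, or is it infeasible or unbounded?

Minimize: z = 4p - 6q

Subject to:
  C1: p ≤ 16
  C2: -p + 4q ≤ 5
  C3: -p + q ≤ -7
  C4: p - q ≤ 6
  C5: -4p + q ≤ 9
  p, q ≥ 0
C4 requires p - q ≤ 6, while C3 (-p + q ≤ -7) is equivalent to p - q ≥ 7. Together they would need 7 ≤ p - q ≤ 6, which is impossible since 7 > 6. No point satisfies all constraints.

The feasible region is empty; the LP is infeasible.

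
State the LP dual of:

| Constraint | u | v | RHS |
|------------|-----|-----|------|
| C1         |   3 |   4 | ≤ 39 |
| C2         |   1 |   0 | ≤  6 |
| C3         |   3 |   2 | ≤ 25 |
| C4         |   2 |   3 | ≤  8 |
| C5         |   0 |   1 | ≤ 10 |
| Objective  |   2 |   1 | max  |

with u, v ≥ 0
Minimize: z = 39y1 + 6y2 + 25y3 + 8y4 + 10y5

Subject to:
  C1: -3y1 - y2 - 3y3 - 2y4 ≤ -2
  C2: -4y1 - 2y3 - 3y4 - y5 ≤ -1
  y1, y2, y3, y4, y5 ≥ 0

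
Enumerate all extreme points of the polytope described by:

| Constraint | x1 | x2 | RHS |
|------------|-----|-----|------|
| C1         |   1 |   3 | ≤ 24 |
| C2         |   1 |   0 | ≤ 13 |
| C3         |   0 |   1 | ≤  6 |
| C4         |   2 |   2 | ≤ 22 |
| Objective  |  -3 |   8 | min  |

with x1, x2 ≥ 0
Each vertex is the intersection of two constraint boundaries that also satisfies all remaining constraints:
  x1 = 0 and x2 = 0 → (0, 0)
  2x1 + 2x2 = 22 and x2 = 0 → (11, 0)
  x2 = 6 and 2x1 + 2x2 = 22 → (5, 6)
  x2 = 6 and x1 = 0 → (0, 6)

Vertices: (0, 0), (11, 0), (5, 6), (0, 6)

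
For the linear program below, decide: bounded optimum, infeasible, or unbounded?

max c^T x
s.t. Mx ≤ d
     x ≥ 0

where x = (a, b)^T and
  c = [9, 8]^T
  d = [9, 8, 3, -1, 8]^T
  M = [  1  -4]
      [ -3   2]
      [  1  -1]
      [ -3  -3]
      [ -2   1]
Feasible point: (0, 1) satisfies every constraint, so the LP is feasible.
Direction d = (1, 1): for each constraint row a, a·d ≤ 0 —
  (1)(1) + (-4)(1) = -3 ≤ 0
  (-3)(1) + (2)(1) = -1 ≤ 0
  (1)(1) + (-1)(1) = 0 ≤ 0
  (-3)(1) + (-3)(1) = -6 ≤ 0
  (-2)(1) + (1)(1) = -1 ≤ 0
and d ≥ 0, so (0, 1) + t·d stays feasible for every t ≥ 0. Along this ray z = 9a + 8b changes by 17 per unit t, so z → +∞.

Unbounded — the objective can increase without bound over the feasible region.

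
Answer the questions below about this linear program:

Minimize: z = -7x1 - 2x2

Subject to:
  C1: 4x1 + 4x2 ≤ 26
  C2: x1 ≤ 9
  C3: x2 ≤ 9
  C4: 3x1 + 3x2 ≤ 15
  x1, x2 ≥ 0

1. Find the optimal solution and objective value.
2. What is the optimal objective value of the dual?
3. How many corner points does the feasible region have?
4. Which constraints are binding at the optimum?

1. x1 = 5, x2 = 0, z = -35
2. -35 (by strong duality, equal to the primal optimum)
3. 3
4. C4, x2 ≥ 0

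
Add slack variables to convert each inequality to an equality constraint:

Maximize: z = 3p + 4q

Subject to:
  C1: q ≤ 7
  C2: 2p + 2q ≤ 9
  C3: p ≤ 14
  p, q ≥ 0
max z = 3p + 4q

s.t.
  q + s1 = 7
  2p + 2q + s2 = 9
  p + s3 = 14
  p, q, s1, s2, s3 ≥ 0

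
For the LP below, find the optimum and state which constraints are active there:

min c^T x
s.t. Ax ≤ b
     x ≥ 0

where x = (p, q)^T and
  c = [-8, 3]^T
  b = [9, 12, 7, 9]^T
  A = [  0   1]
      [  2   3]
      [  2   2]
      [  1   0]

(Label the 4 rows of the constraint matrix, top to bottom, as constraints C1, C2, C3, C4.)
Optimal: p = 3.5, q = 0
Slack at optimum:
  C1: slack = 9
  C2: slack = 5
  C3: slack = 0 (binding)
  C4: slack = 5.5
  p ≥ 0: p = 3.5
  q ≥ 0: q = 0 (binding)
Binding constraints: C3, q ≥ 0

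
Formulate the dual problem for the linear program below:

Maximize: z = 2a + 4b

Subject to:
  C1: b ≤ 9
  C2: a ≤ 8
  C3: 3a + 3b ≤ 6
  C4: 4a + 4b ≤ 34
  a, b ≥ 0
Minimize: z = 9y1 + 8y2 + 6y3 + 34y4

Subject to:
  C1: -y2 - 3y3 - 4y4 ≤ -2
  C2: -y1 - 3y3 - 4y4 ≤ -4
  y1, y2, y3, y4 ≥ 0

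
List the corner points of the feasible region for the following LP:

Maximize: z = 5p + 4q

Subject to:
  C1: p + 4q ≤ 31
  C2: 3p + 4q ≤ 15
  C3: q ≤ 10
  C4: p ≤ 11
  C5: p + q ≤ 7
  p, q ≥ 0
Each vertex is the intersection of two constraint boundaries that also satisfies all remaining constraints:
  p = 0 and q = 0 → (0, 0)
  3p + 4q = 15 and q = 0 → (5, 0)
  3p + 4q = 15 and p = 0 → (0, 3.75)

Vertices: (0, 0), (5, 0), (0, 3.75)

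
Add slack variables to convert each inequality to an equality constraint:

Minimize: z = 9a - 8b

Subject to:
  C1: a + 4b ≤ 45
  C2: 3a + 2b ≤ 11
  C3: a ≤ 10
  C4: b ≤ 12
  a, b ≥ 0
min z = 9a - 8b

s.t.
  a + 4b + s1 = 45
  3a + 2b + s2 = 11
  a + s3 = 10
  b + s4 = 12
  a, b, s1, s2, s3, s4 ≥ 0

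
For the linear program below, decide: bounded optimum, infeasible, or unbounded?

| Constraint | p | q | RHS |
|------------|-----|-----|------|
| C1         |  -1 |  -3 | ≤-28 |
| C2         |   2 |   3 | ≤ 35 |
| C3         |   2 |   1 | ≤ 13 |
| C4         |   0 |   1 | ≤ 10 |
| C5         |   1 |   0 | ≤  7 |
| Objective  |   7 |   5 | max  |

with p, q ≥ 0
The point (1.5, 10) satisfies every constraint, so the LP is feasible; the constraints give p ≤ 7 and q ≤ 10, which with p, q ≥ 0 keep the feasible region inside a bounded box. A feasible, bounded LP attains a finite optimum at a vertex.

The LP has an optimal solution: (1.5, 10) with z = 60.5.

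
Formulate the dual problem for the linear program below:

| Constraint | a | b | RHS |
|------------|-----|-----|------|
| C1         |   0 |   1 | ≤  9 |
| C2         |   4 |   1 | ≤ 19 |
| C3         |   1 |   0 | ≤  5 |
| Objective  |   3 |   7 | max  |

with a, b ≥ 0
Minimize: z = 9y1 + 19y2 + 5y3

Subject to:
  C1: -4y2 - y3 ≤ -3
  C2: -y1 - y2 ≤ -7
  y1, y2, y3 ≥ 0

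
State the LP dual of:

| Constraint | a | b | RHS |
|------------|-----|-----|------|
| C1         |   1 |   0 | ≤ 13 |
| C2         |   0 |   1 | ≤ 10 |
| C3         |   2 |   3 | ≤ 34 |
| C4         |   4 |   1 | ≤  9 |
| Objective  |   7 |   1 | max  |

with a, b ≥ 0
Minimize: z = 13y1 + 10y2 + 34y3 + 9y4

Subject to:
  C1: -y1 - 2y3 - 4y4 ≤ -7
  C2: -y2 - 3y3 - y4 ≤ -1
  y1, y2, y3, y4 ≥ 0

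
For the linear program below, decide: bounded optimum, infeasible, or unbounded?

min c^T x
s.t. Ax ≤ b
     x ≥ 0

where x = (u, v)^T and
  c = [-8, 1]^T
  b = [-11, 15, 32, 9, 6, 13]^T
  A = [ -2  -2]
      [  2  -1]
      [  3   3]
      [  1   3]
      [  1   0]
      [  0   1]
The point (6, 0) satisfies every constraint, so the LP is feasible; the constraints give u ≤ 6 and v ≤ 13, which with u, v ≥ 0 keep the feasible region inside a bounded box. A feasible, bounded LP attains a finite optimum at a vertex.

Evaluating z = -8u + v at each vertex:
  (5.5, 0): z = -44
  (6, 0): z = -48
  (6, 1): z = -47
  (3.75, 1.75): z = -28.25

Bounded optimum: z* = -48 at (6, 0).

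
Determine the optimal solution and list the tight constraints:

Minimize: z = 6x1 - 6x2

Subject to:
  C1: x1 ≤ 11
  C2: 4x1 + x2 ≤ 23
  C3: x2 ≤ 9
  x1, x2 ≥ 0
Optimal: x1 = 0, x2 = 9
Binding: C3, x1 ≥ 0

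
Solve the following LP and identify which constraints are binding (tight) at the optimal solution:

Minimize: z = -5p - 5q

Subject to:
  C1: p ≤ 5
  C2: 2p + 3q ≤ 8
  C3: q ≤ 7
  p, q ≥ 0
Optimal: p = 4, q = 0
Slack at optimum:
  C1: slack = 1
  C2: slack = 0 (binding)
  C3: slack = 7
  p ≥ 0: p = 4
  q ≥ 0: q = 0 (binding)
Binding constraints: C2, q ≥ 0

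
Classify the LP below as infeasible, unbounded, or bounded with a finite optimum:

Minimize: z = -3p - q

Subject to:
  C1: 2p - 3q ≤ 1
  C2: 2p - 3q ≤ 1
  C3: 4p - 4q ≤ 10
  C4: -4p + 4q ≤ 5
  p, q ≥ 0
Feasible point: (0, 0) satisfies every constraint, so the LP is feasible.
Direction d = (1, 1): for each constraint row a, a·d ≤ 0 —
  (2)(1) + (-3)(1) = -1 ≤ 0
  (2)(1) + (-3)(1) = -1 ≤ 0
  (4)(1) + (-4)(1) = 0 ≤ 0
  (-4)(1) + (4)(1) = 0 ≤ 0
and d ≥ 0, so (0, 0) + t·d stays feasible for every t ≥ 0. Along this ray z = -3p - q changes by -4 per unit t, so z → −∞.

The LP is unbounded; z can be made arbitrarily small.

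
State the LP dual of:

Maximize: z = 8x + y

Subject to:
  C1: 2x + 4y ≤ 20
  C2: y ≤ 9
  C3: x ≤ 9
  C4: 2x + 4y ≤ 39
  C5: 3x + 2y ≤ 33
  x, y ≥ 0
Minimize: z = 20y1 + 9y2 + 9y3 + 39y4 + 33y5

Subject to:
  C1: -2y1 - y3 - 2y4 - 3y5 ≤ -8
  C2: -4y1 - y2 - 4y4 - 2y5 ≤ -1
  y1, y2, y3, y4, y5 ≥ 0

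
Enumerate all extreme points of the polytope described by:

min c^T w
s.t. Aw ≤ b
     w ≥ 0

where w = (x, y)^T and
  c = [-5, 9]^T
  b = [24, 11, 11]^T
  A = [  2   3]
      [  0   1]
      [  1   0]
Each vertex is the intersection of two constraint boundaries that also satisfies all remaining constraints:
  x = 0 and y = 0 → (0, 0)
  x = 11 and y = 0 → (11, 0)
  2x + 3y = 24 and x = 11 → (11, 0.6667)
  2x + 3y = 24 and x = 0 → (0, 8)

Vertices: (0, 0), (11, 0), (11, 0.6667), (0, 8)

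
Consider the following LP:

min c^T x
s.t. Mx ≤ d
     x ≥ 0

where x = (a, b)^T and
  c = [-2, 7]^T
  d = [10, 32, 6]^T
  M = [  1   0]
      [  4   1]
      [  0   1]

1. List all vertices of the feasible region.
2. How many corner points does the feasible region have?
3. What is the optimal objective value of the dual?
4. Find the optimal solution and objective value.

1. (0, 0), (8, 0), (6.5, 6), (0, 6)
2. 4
3. -16 (by strong duality, equal to the primal optimum)
4. a = 8, b = 0, z = -16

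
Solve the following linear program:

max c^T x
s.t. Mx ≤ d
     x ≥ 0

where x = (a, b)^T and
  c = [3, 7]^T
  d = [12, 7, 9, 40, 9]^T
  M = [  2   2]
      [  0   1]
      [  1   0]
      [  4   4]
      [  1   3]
a = 4.5, b = 1.5, z = 24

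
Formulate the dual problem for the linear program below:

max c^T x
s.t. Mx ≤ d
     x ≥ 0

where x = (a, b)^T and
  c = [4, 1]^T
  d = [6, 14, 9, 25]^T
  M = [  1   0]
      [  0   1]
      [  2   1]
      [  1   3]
Minimize: z = 6y1 + 14y2 + 9y3 + 25y4

Subject to:
  C1: -y1 - 2y3 - y4 ≤ -4
  C2: -y2 - y3 - 3y4 ≤ -1
  y1, y2, y3, y4 ≥ 0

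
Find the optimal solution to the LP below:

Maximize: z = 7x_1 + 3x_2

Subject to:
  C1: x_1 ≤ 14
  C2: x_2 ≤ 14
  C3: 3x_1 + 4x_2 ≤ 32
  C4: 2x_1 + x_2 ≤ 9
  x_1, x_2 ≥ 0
x_1 = 4.5, x_2 = 0, z = 31.5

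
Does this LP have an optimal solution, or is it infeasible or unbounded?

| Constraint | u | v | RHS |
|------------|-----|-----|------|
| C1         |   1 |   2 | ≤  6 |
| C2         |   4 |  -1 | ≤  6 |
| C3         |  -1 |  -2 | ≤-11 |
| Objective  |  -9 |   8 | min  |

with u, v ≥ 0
C1 requires u + 2v ≤ 6, while C3 (-u - 2v ≤ -11) is equivalent to u + 2v ≥ 11. Together they would need 11 ≤ u + 2v ≤ 6, which is impossible since 11 > 6. No point satisfies all constraints.

Infeasible — the constraint set is empty.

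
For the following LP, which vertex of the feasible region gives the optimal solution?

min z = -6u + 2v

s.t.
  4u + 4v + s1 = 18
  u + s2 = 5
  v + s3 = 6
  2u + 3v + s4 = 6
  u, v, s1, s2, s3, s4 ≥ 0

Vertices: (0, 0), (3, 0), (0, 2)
Evaluating z = -6u + 2v at each vertex:
  (0, 0): z = 0
  (3, 0): z = -18
  (0, 2): z = 4

The smallest value is z = -18, attained at (3, 0).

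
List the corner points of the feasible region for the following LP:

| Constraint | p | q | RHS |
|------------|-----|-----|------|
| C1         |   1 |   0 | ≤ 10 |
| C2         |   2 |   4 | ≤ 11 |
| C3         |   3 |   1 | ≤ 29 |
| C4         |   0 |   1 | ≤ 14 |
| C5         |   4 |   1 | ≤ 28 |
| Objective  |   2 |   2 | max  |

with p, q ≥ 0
Each vertex is the intersection of two constraint boundaries that also satisfies all remaining constraints:
  p = 0 and q = 0 → (0, 0)
  2p + 4q = 11 and q = 0 → (5.5, 0)
  2p + 4q = 11 and p = 0 → (0, 2.75)

Vertices: (0, 0), (5.5, 0), (0, 2.75)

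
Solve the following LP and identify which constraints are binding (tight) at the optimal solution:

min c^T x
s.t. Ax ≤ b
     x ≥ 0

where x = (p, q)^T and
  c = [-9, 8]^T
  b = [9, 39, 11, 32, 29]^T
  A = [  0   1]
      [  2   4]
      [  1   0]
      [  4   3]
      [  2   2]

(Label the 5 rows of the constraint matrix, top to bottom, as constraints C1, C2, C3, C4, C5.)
Optimal: p = 8, q = 0
Slack at optimum:
  C1: slack = 9
  C2: slack = 23
  C3: slack = 3
  C4: slack = 0 (binding)
  C5: slack = 13
  p ≥ 0: p = 8
  q ≥ 0: q = 0 (binding)
Binding constraints: C4, q ≥ 0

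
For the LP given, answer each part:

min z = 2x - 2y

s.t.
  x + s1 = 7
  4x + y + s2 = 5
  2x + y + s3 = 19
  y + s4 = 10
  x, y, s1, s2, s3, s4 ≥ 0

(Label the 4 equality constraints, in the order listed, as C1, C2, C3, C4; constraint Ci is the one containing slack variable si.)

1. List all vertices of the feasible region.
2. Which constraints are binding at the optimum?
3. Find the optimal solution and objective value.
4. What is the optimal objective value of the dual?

1. (0, 0), (1.25, 0), (0, 5)
2. C2, x ≥ 0
3. x = 0, y = 5, z = -10
4. -10 (by strong duality, equal to the primal optimum)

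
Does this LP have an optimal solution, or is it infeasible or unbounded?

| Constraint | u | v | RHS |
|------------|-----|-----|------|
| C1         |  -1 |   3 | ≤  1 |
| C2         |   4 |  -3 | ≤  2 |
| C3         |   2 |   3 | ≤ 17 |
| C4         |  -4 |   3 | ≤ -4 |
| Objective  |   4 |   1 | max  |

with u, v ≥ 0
C2 requires 4u - 3v ≤ 2, while C4 (-4u + 3v ≤ -4) is equivalent to 4u - 3v ≥ 4. Together they would need 4 ≤ 4u - 3v ≤ 2, which is impossible since 4 > 2. No point satisfies all constraints.

Infeasible: no point satisfies all constraints simultaneously.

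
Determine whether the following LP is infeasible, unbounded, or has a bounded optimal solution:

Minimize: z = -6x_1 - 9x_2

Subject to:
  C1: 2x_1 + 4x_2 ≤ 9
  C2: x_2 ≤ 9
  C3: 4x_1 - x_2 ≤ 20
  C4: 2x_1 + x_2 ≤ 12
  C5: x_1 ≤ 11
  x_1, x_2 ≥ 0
The point (4.5, 0) satisfies every constraint, so the LP is feasible; the constraints give x_1 ≤ 11 and x_2 ≤ 9, which with x_1, x_2 ≥ 0 keep the feasible region inside a bounded box. A feasible, bounded LP attains a finite optimum at a vertex.

Feasible with finite optimum z* = -27 at (4.5, 0).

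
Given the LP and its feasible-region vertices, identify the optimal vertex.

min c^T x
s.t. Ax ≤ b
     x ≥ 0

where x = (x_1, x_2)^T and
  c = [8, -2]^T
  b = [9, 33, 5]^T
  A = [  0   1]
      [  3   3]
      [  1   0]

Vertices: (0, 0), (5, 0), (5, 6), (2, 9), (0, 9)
(0, 9) with z = -18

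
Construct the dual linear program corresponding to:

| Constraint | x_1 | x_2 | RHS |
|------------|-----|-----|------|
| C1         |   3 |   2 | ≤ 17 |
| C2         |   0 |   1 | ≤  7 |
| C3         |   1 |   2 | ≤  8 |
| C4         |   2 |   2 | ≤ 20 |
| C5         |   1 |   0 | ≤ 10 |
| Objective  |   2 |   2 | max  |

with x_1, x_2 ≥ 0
Minimize: z = 17y1 + 7y2 + 8y3 + 20y4 + 10y5

Subject to:
  C1: -3y1 - y3 - 2y4 - y5 ≤ -2
  C2: -2y1 - y2 - 2y3 - 2y4 ≤ -2
  y1, y2, y3, y4, y5 ≥ 0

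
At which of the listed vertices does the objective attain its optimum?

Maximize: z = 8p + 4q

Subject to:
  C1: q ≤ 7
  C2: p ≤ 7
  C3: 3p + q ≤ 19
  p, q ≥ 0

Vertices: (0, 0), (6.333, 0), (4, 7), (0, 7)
Evaluating z = 8p + 4q at each vertex:
  (0, 0): z = 0
  (6.333, 0): z = 50.67
  (4, 7): z = 60
  (0, 7): z = 28

The largest value is z = 60, attained at (4, 7).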